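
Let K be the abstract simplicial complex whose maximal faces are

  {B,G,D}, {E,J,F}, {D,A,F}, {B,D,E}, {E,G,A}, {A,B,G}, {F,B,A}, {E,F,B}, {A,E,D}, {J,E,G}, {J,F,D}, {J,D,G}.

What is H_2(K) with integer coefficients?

Fix the vertex order A < B < D < E < F < G < J and write every simplex with vertices in increasing order. Then dim K = 2 and the simplices of K are:

  0-simplices (7): A, B, D, E, F, G, J
  1-simplices (18): AB, AD, AE, AF, AG, BD, BE, BF, BG, DE, DF, DG, DJ, EF, EG, EJ, FJ, GJ
  2-simplices (12): ABF, ABG, ADE, ADF, AEG, BDE, BDG, BEF, DFJ, DGJ, EFJ, EGJ

Hence C_0 ≅ Z^7, C_1 ≅ Z^18, C_2 ≅ Z^12.

Boundary ∂_1: C_1 → C_0 maps an edge to its endpoints' difference, ∂[p,q] = q − p.
The 7×18 boundary matrix has rank 6 and Smith normal form diag(1,1,1,1,1,1).

Boundary ∂_2: C_2 → C_1 acts by ∂[p,q,r] = [q,r] − [p,r] + [p,q]. For instance
  ∂ABF = BF − AF + AB,
  ∂EFJ = FJ − EJ + EF.
The 18×12 boundary matrix has rank 12 and Smith normal form diag(1,1,1,1,1,1,1,1,1,1,1,2).

From H_k ≅ ker(∂_k) / im(∂_{k+1}) we obtain:

  H_2: rank ker ∂_2 − rank ∂_3 = (12 − 12) − 0 = 0, and there is no ∂_3, so H_2 = 0.

H_2 = 0.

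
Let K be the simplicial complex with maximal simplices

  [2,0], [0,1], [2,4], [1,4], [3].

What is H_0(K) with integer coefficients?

H_0 ≅ Z^2.

Order the vertices as 0 < 1 < 2 < 3 < 4. Listing each simplex with vertices in this order, K has dimension 1 with simplices:

  0-simplices (5): [0], [1], [2], [3], [4]
  1-simplices (4): [0,1], [0,2], [1,4], [2,4]

so the chain groups are C_0 ≅ Z^5, C_1 ≅ Z^4.

∂_1: C_1 → C_0 is given by ∂[p,q] = [q] − [p]. For instance
  ∂[0,2] = [2] − [0].
As a 5×4 matrix over Z this has rank 3, with invariant factors (1,1,1).

Now H_k = ker ∂_k / im ∂_{k+1}, so:

  H_0: rank C_0 − rank ∂_1 = 5 − 3 = 2, and the invariant factors of ∂_1 are all 1, so H_0 = Z^2.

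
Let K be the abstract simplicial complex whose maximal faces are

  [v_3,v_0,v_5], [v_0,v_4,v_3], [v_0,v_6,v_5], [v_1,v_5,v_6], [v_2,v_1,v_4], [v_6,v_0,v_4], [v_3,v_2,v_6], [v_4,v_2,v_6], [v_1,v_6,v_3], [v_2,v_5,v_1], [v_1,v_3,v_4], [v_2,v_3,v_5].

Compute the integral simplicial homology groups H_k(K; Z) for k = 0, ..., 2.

Take the total order v_0 < v_1 < v_2 < v_3 < v_4 < v_5 < v_6 on the vertex set. Then K (dimension 2) consists of the simplices:

  0-simplices (7): [v_0], [v_1], [v_2], [v_3], [v_4], [v_5], [v_6]
  1-simplices (18): (18 of them)
  2-simplices (12): (12 of them)

so the chain groups are C_0 ≅ Z^7, C_1 ≅ Z^18, C_2 ≅ Z^12.

The boundary map ∂_1: C_1 → C_0 sends each edge [p,q] (with p < q) to q − p.
As a 7×18 matrix over Z this has rank 6, with invariant factors (1,1,1,1,1,1).

Boundary ∂_2: C_2 → C_1 acts by ∂[p,q,r] = [q,r] − [p,r] + [p,q]. For instance
  ∂[v_1,v_5,v_6] = [v_5,v_6] − [v_1,v_6] + [v_1,v_5],
  ∂[v_1,v_3,v_6] = [v_3,v_6] − [v_1,v_6] + [v_1,v_3].
This gives a 18×12 integer matrix of rank 12; reducing to Smith normal form yields diagonal entries (1,1,1,1,1,1,1,1,1,1,1,2).

From H_k ≅ ker(∂_k) / im(∂_{k+1}) we obtain:

  H_0: rank C_0 − rank ∂_1 = 7 − 6 = 1, and the invariant factors of ∂_1 are all 1, so H_0 ≅ Z.
  H_1: rank ker ∂_1 − rank ∂_2 = (18 − 6) − 12 = 0, and ∂_2 has invariant factor 2 > 1, so H_1 ≅ Z/2.
  H_2: rank ker ∂_2 − rank ∂_3 = (12 − 12) − 0 = 0, and there is no ∂_3, so H_2 ≅ 0.

As a check, the Euler characteristic is 7 − 18 + 12 = 1, which agrees with 1 − 0 + 0 = 1.

H_0 ≅ Z,  H_1 ≅ Z/2,  H_2 = 0.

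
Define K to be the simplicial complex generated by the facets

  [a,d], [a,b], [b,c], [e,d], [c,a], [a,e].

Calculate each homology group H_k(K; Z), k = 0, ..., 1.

H_0 ≅ Z,  H_1 ≅ Z^2.

Order the vertices as a < b < c < d < e. Listing each simplex with vertices in this order, K has dimension 1 with simplices:

  0-simplices (5): a, b, c, d, e
  1-simplices (6): ab, ac, ad, ae, bc, de

giving chain groups C_0 ≅ Z^5, C_1 ≅ Z^6.

The boundary map ∂_1: C_1 → C_0 is given by ∂[p,q] = [q] − [p]. For instance
  ∂ae = e − a.
The 5×6 boundary matrix has rank 4 and Smith normal form diag(1,1,1,1).

Now H_k = ker ∂_k / im ∂_{k+1}, so:

  H_0: rank C_0 − rank ∂_1 = 5 − 4 = 1, and the invariant factors of ∂_1 are all 1, so H_0 ≅ Z.
  H_1: rank ker ∂_1 − rank ∂_2 = (6 − 4) − 0 = 2, and there is no ∂_2, so H_1 ≅ Z^2.

As a check, the Euler characteristic is 5 − 6 = -1, which agrees with 1 − 2 = -1.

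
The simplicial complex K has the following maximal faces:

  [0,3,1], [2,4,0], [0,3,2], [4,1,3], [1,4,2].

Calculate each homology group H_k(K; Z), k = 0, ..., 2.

H_0 = Z,  H_1 = Z,  H_2 = 0.

We work with the vertex ordering 0 < 1 < 2 < 3 < 4. The simplices of K, each written with vertices in increasing order, are:

  0-simplices (5): [0], [1], [2], [3], [4]
  1-simplices (10): [0,1], [0,2], [0,3], [0,4], [1,2], [1,3], [1,4], [2,3], [2,4], [3,4]
  2-simplices (5): [0,1,3], [0,2,3], [0,2,4], [1,2,4], [1,3,4]

Hence C_0 ≅ Z^5, C_1 ≅ Z^10, C_2 ≅ Z^5.

The boundary map ∂_1: C_1 → C_0 maps an edge to its endpoints' difference, ∂[p,q] = q − p. For instance
  ∂[0,4] = [4] − [0].
The 5×10 boundary matrix has rank 4 and Smith normal form diag(1,1,1,1).

The boundary map ∂_2: C_2 → C_1 sends each 2-simplex [p,q,r] to [q,r] − [p,r] + [p,q]. For instance
  ∂[0,2,4] = [2,4] − [0,4] + [0,2],
  ∂[1,3,4] = [3,4] − [1,4] + [1,3].
The resulting 10×5 matrix has rank 5, and its Smith normal form has invariant factors (1,1,1,1,1).

From H_k ≅ ker(∂_k) / im(∂_{k+1}) we obtain:

  H_0: rank C_0 − rank ∂_1 = 5 − 4 = 1, and the invariant factors of ∂_1 are all 1, so H_0 = Z.
  H_1: rank ker ∂_1 − rank ∂_2 = (10 − 4) − 5 = 1, and the invariant factors of ∂_2 are all 1, so H_1 = Z.
  H_2: rank ker ∂_2 − rank ∂_3 = (5 − 5) − 0 = 0, and there is no ∂_3, so H_2 = 0.

(K is a triangulation of the Möbius band.)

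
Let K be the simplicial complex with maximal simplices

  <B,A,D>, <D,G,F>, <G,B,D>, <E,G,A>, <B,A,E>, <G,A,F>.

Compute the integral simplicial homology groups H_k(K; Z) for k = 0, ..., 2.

H_0 ≅ Z,  H_1 ≅ Z,  H_2 = 0.

Take the total order A < B < D < E < F < G on the vertex set. Then K (dimension 2) consists of the simplices:

  0-simplices (6): A, B, D, E, F, G
  1-simplices (12): AB, AD, AE, AF, AG, BD, BE, BG, DF, DG, EG, FG
  2-simplices (6): ABD, ABE, AEG, AFG, BDG, DFG

giving chain groups C_0 ≅ Z^6, C_1 ≅ Z^12, C_2 ≅ Z^6.

∂_1: C_1 → C_0 is given by ∂[p,q] = [q] − [p].
As a 6×12 matrix over Z this has rank 5, with invariant factors (1,1,1,1,1).

The boundary map ∂_2: C_2 → C_1 maps a triangle to the signed sum of its edges. For instance
  ∂AFG = FG − AG + AF,
  ∂ABD = BD − AD + AB.
As a 12×6 matrix over Z this has rank 6, with invariant factors (1,1,1,1,1,1).

From H_k ≅ ker(∂_k) / im(∂_{k+1}) we obtain:

  H_0: rank C_0 − rank ∂_1 = 6 − 5 = 1, and the invariant factors of ∂_1 are all 1, so H_0 = Z.
  H_1: rank ker ∂_1 − rank ∂_2 = (12 − 5) − 6 = 1, and the invariant factors of ∂_2 are all 1, so H_1 = Z.
  H_2: rank ker ∂_2 − rank ∂_3 = (6 − 6) − 0 = 0, and there is no ∂_3, so H_2 = 0.

As a check, the Euler characteristic is 6 − 12 + 6 = 0, which agrees with 1 − 1 + 0 = 0.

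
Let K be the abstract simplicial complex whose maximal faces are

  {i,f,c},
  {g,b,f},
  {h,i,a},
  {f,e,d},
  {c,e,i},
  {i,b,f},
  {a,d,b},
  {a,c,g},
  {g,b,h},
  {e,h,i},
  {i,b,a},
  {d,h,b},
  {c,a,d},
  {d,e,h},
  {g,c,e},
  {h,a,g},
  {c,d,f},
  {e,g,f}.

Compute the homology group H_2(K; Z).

H_2 = 0.

Fix the vertex order a < b < c < d < e < f < g < h < i and write every simplex with vertices in increasing order. Then dim K = 2 and the simplices of K are:

  0-simplices (9): a, b, c, d, e, f, g, h, i
  1-simplices (27): ab, ac, ad, ag, ah, ai, bd, bf, bg, bh, bi, cd, ce, cf, cg, ci, de, df, dh, ef, eg, eh, ei, fg, fi, gh, hi
  2-simplices (18): abd, abi, acd, acg, agh, ahi, bdh, bfg, bfi, bgh, cdf, ceg, cei, cfi, def, deh, efg, ehi

giving chain groups C_0 ≅ Z^9, C_1 ≅ Z^27, C_2 ≅ Z^18.

Boundary ∂_1: C_1 → C_0 sends each edge [p,q] (with p < q) to q − p. For instance
  ∂gh = h − g.
This gives a 9×27 integer matrix of rank 8; reducing to Smith normal form yields diagonal entries (1,1,1,1,1,1,1,1).

Boundary ∂_2: C_2 → C_1 acts by ∂[p,q,r] = [q,r] − [p,r] + [p,q]. For instance
  ∂cdf = df − cf + cd,
  ∂acg = cg − ag + ac.
The resulting 27×18 matrix has rank 18, and its Smith normal form has invariant factors (1,1,1,1,1,1,1,1,1,1,1,1,1,1,1,1,1,2).

Now H_k = ker ∂_k / im ∂_{k+1}, so:

  H_2: rank ker ∂_2 − rank ∂_3 = (18 − 18) − 0 = 0, and there is no ∂_3, so H_2 ≅ 0.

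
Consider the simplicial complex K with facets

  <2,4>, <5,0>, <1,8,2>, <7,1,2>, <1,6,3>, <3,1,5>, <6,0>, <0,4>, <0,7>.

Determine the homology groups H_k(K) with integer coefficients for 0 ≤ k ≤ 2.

H_0 = Z,  H_1 = Z^3,  H_2 = 0.

Order the vertices as 0 < 1 < 2 < 3 < 4 < 5 < 6 < 7 < 8. Listing each simplex with vertices in this order, K has dimension 2 with simplices:

  0-simplices (9): [0], [1], [2], [3], [4], [5], [6], [7], [8]
  1-simplices (15): [0,4], [0,5], [0,6], [0,7], [1,2], [1,3], [1,5], [1,6], [1,7], [1,8], [2,4], [2,7], [2,8], [3,5], [3,6]
  2-simplices (4): [1,2,7], [1,2,8], [1,3,5], [1,3,6]

giving chain groups C_0 ≅ Z^9, C_1 ≅ Z^15, C_2 ≅ Z^4.

The boundary map ∂_1: C_1 → C_0 maps an edge to its endpoints' difference, ∂[p,q] = q − p. For instance
  ∂[1,7] = [7] − [1].
As a 9×15 matrix over Z this has rank 8, with invariant factors (1,1,1,1,1,1,1,1).

∂_2: C_2 → C_1 sends each 2-simplex [p,q,r] to [q,r] − [p,r] + [p,q]. For instance
  ∂[1,2,7] = [2,7] − [1,7] + [1,2],
  ∂[1,2,8] = [2,8] − [1,8] + [1,2].
The resulting 15×4 matrix has rank 4, and its Smith normal form has invariant factors (1,1,1,1).

Reading off H_k = ker ∂_k / im ∂_{k+1}:

  H_0: rank C_0 − rank ∂_1 = 9 − 8 = 1, and the invariant factors of ∂_1 are all 1, so H_0 = Z.
  H_1: rank ker ∂_1 − rank ∂_2 = (15 − 8) − 4 = 3, and the invariant factors of ∂_2 are all 1, so H_1 = Z^3.
  H_2: rank ker ∂_2 − rank ∂_3 = (4 − 4) − 0 = 0, and there is no ∂_3, so H_2 = 0.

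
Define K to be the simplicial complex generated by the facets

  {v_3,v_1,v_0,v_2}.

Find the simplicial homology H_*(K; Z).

H_0 ≅ Z,  H_1 = 0,  H_2 = 0,  H_3 = 0.

Order the vertices as v_0 < v_1 < v_2 < v_3. Listing each simplex with vertices in this order, K has dimension 3 with simplices:

  0-simplices (4): [v_0], [v_1], [v_2], [v_3]
  1-simplices (6): [v_0,v_1], [v_0,v_2], [v_0,v_3], [v_1,v_2], [v_1,v_3], [v_2,v_3]
  2-simplices (4): [v_0,v_1,v_2], [v_0,v_1,v_3], [v_0,v_2,v_3], [v_1,v_2,v_3]
  3-simplices (1): [v_0,v_1,v_2,v_3]

so the chain groups are C_0 ≅ Z^4, C_1 ≅ Z^6, C_2 ≅ Z^4, C_3 ≅ Z^1.

The boundary map ∂_1: C_1 → C_0 sends each edge [p,q] (with p < q) to q − p. For instance
  ∂[v_0,v_1] = [v_1] − [v_0].
The 4×6 boundary matrix has rank 3 and Smith normal form diag(1,1,1).

The boundary map ∂_2: C_2 → C_1 sends each 2-simplex [p,q,r] to [q,r] − [p,r] + [p,q]. For instance
  ∂[v_0,v_1,v_3] = [v_1,v_3] − [v_0,v_3] + [v_0,v_1],
  ∂[v_0,v_1,v_2] = [v_1,v_2] − [v_0,v_2] + [v_0,v_1].
As a 6×4 matrix over Z this has rank 3, with invariant factors (1,1,1).

Boundary ∂_3: C_3 → C_2 sends each 3-simplex σ to the alternating sum Σ_i (−1)^i (σ with its i-th vertex removed). For instance
  ∂[v_0,v_1,v_2,v_3] = [v_1,v_2,v_3] − [v_0,v_2,v_3] + [v_0,v_1,v_3] − [v_0,v_1,v_2].
The 4×1 boundary matrix has rank 1 and Smith normal form diag(1).

From H_k ≅ ker(∂_k) / im(∂_{k+1}) we obtain:

  H_0: rank C_0 − rank ∂_1 = 4 − 3 = 1, and the invariant factors of ∂_1 are all 1, so H_0 ≅ Z.
  H_1: rank ker ∂_1 − rank ∂_2 = (6 − 3) − 3 = 0, and the invariant factors of ∂_2 are all 1, so H_1 ≅ 0.
  H_2: rank ker ∂_2 − rank ∂_3 = (4 − 3) − 1 = 0, and the invariant factors of ∂_3 are all 1, so H_2 ≅ 0.
  H_3: rank ker ∂_3 − rank ∂_4 = (1 − 1) − 0 = 0, and there is no ∂_4, so H_3 ≅ 0.

As a check, the Euler characteristic is 4 − 6 + 4 − 1 = 1, which agrees with 1 − 0 + 0 − 0 = 1.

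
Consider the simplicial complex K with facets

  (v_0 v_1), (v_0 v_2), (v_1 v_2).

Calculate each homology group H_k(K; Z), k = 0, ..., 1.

H_0 ≅ Z,  H_1 ≅ Z.

Order the vertices as v_0 < v_1 < v_2. Listing each simplex with vertices in this order, K has dimension 1 with simplices:

  0-simplices (3): [v_0], [v_1], [v_2]
  1-simplices (3): [v_0,v_1], [v_0,v_2], [v_1,v_2]

Hence C_0 ≅ Z^3, C_1 ≅ Z^3.

Boundary ∂_1: C_1 → C_0 maps an edge to its endpoints' difference, ∂[p,q] = q − p. For instance
  ∂[v_0,v_1] = [v_1] − [v_0].
The 3×3 boundary matrix has rank 2 and Smith normal form diag(1,1).

Reading off H_k = ker ∂_k / im ∂_{k+1}:

  H_0: rank C_0 − rank ∂_1 = 3 − 2 = 1, and the invariant factors of ∂_1 are all 1, so H_0 = Z.
  H_1: rank ker ∂_1 − rank ∂_2 = (3 − 2) − 0 = 1, and there is no ∂_2, so H_1 = Z.

As a check, the Euler characteristic is 3 − 3 = 0, which agrees with 1 − 1 = 0.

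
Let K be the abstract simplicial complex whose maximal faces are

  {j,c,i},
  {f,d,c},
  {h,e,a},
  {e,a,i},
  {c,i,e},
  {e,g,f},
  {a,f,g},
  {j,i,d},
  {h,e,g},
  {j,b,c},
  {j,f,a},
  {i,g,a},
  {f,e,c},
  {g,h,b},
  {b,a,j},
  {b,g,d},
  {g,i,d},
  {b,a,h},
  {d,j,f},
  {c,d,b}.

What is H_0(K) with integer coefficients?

K has 10 vertices, 30 edges, 20 triangles.
rank ∂_0 = 0, rank ∂_1 = 9 ⇒ b_0 = 10 − 0 − 9 = 1; all invariant factors of ∂_1 are 1 so no torsion. So H_0 ≅ Z.

H_0 ≅ Z.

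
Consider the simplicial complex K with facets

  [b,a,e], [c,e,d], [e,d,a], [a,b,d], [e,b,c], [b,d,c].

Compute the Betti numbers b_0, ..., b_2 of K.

Order the vertices as a < b < c < d < e. Listing each simplex with vertices in this order, K has dimension 2 with simplices:

  0-simplices (5): a, b, c, d, e
  1-simplices (9): ab, ad, ae, bc, bd, be, cd, ce, de
  2-simplices (6): abd, abe, ade, bcd, bce, cde

so the chain groups are C_0 ≅ Z^5, C_1 ≅ Z^9, C_2 ≅ Z^6.

Boundary ∂_1: C_1 → C_0 is given by ∂[p,q] = [q] − [p]. For instance
  ∂de = e − d.
As a 5×9 matrix over Z this has rank 4, with invariant factors (1,1,1,1).

The boundary map ∂_2: C_2 → C_1 maps a triangle to the signed sum of its edges. For instance
  ∂cde = de − ce + cd,
  ∂bcd = cd − bd + bc.
This gives a 9×6 integer matrix of rank 5; reducing to Smith normal form yields diagonal entries (1,1,1,1,1).

From H_k ≅ ker(∂_k) / im(∂_{k+1}) we obtain:

  H_0: rank C_0 − rank ∂_1 = 5 − 4 = 1, and the invariant factors of ∂_1 are all 1, so H_0 = Z.
  H_1: rank ker ∂_1 − rank ∂_2 = (9 − 4) − 5 = 0, and the invariant factors of ∂_2 are all 1, so H_1 = 0.
  H_2: rank ker ∂_2 − rank ∂_3 = (6 − 5) − 0 = 1, and there is no ∂_3, so H_2 = Z.

As a check, the Euler characteristic is 5 − 9 + 6 = 2, which agrees with 1 − 0 + 1 = 2.
(K is a triangulation of the 2-sphere S^2.)

Hence the Betti numbers are b_0 = 1, b_1 = 0, b_2 = 1.

b_0 = 1, b_1 = 0, b_2 = 1.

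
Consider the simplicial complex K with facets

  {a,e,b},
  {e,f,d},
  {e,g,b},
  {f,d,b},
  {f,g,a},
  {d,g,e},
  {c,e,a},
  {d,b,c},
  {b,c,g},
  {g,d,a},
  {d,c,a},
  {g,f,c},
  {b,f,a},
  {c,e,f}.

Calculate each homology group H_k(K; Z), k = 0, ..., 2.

Order the vertices as a < b < c < d < e < f < g. Listing each simplex with vertices in this order, K has dimension 2 with simplices:

  0-simplices (7): a, b, c, d, e, f, g
  1-simplices (21): ab, ac, ad, ae, af, ag, bc, bd, be, bf, bg, cd, ce, cf, cg, de, df, dg, ef, eg, fg
  2-simplices (14): abe, abf, acd, ace, adg, afg, bcd, bcg, bdf, beg, cef, cfg, def, deg

Hence C_0 ≅ Z^7, C_1 ≅ Z^21, C_2 ≅ Z^14.

The boundary map ∂_1: C_1 → C_0 sends each edge [p,q] (with p < q) to q − p. For instance
  ∂ae = e − a.
The resulting 7×21 matrix has rank 6, and its Smith normal form has invariant factors (1,1,1,1,1,1).

The boundary map ∂_2: C_2 → C_1 sends each 2-simplex [p,q,r] to [q,r] − [p,r] + [p,q]. For instance
  ∂cfg = fg − cg + cf,
  ∂abf = bf − af + ab.
The 21×14 boundary matrix has rank 13 and Smith normal form diag(1,1,1,1,1,1,1,1,1,1,1,1,1).

Reading off H_k = ker ∂_k / im ∂_{k+1}:

  H_0: rank C_0 − rank ∂_1 = 7 − 6 = 1, and the invariant factors of ∂_1 are all 1, so H_0 ≅ Z.
  H_1: rank ker ∂_1 − rank ∂_2 = (21 − 6) − 13 = 2, and the invariant factors of ∂_2 are all 1, so H_1 ≅ Z^2.
  H_2: rank ker ∂_2 − rank ∂_3 = (14 − 13) − 0 = 1, and there is no ∂_3, so H_2 ≅ Z.

(K is a triangulation of the torus T^2.)

H_0 = Z,  H_1 = Z^2,  H_2 = Z.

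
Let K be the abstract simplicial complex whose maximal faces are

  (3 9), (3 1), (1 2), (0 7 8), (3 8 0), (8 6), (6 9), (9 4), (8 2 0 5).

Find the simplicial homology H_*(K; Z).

Take the total order 0 < 1 < 2 < 3 < 4 < 5 < 6 < 7 < 8 < 9 on the vertex set. Then K (dimension 3) consists of the simplices:

  0-simplices (10): [0], [1], [2], [3], [4], [5], [6], [7], [8], [9]
  1-simplices (16): [0,2], [0,3], [0,5], [0,7], [0,8], [1,2], [1,3], [2,5], [2,8], [3,8], [3,9], [4,9], [5,8], [6,8], [6,9], [7,8]
  2-simplices (6): [0,2,5], [0,2,8], [0,3,8], [0,5,8], [0,7,8], [2,5,8]
  3-simplices (1): [0,2,5,8]

giving chain groups C_0 ≅ Z^10, C_1 ≅ Z^16, C_2 ≅ Z^6, C_3 ≅ Z^1.

∂_1: C_1 → C_0 is given by ∂[p,q] = [q] − [p].
The resulting 10×16 matrix has rank 9, and its Smith normal form has invariant factors (1,1,1,1,1,1,1,1,1).

Boundary ∂_2: C_2 → C_1 maps a triangle to the signed sum of its edges. For instance
  ∂[0,3,8] = [3,8] − [0,8] + [0,3],
  ∂[0,2,8] = [2,8] − [0,8] + [0,2].
The resulting 16×6 matrix has rank 5, and its Smith normal form has invariant factors (1,1,1,1,1).

Boundary ∂_3: C_3 → C_2 sends each 3-simplex σ to the alternating sum Σ_i (−1)^i (σ with its i-th vertex removed). For instance
  ∂[0,2,5,8] = [2,5,8] − [0,5,8] + [0,2,8] − [0,2,5].
The resulting 6×1 matrix has rank 1, and its Smith normal form has invariant factors (1).

Now H_k = ker ∂_k / im ∂_{k+1}, so:

  H_0: rank C_0 − rank ∂_1 = 10 − 9 = 1, and the invariant factors of ∂_1 are all 1, so H_0 ≅ Z.
  H_1: rank ker ∂_1 − rank ∂_2 = (16 − 9) − 5 = 2, and the invariant factors of ∂_2 are all 1, so H_1 ≅ Z^2.
  H_2: rank ker ∂_2 − rank ∂_3 = (6 − 5) − 1 = 0, and the invariant factors of ∂_3 are all 1, so H_2 ≅ 0.
  H_3: rank ker ∂_3 − rank ∂_4 = (1 − 1) − 0 = 0, and there is no ∂_4, so H_3 ≅ 0.

H_0 ≅ Z,  H_1 ≅ Z^2,  H_2 = 0,  H_3 = 0.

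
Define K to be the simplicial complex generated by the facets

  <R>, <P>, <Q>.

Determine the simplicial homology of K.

Fix the vertex order P < Q < R and write every simplex with vertices in increasing order. Then dim K = 0 and the simplices of K are:

  0-simplices (3): P, Q, R

so the chain groups are C_0 ≅ Z^3.

From H_k ≅ ker(∂_k) / im(∂_{k+1}) we obtain:

  H_0: rank C_0 − rank ∂_1 = 3 − 0 = 3, and there is no ∂_1, so H_0 ≅ Z^3.

H_0 ≅ Z^3.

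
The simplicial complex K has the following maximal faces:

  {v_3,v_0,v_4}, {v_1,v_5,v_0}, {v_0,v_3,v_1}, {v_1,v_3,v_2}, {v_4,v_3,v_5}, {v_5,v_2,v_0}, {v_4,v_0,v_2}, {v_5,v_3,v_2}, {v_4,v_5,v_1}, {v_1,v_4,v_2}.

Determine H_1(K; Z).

H_1 ≅ Z/2.

K has 6 vertices, 15 edges, 10 triangles.
rank ∂_1 = 5, rank ∂_2 = 10 ⇒ b_1 = 15 − 5 − 10 = 0; ∂_2 has invariant factor(s) [2] giving torsion. So H_1 = Z/2.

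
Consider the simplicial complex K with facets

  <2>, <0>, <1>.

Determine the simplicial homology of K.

Take the total order 0 < 1 < 2 on the vertex set. Then K (dimension 0) consists of the simplices:

  0-simplices (3): [0], [1], [2]

so the chain groups are C_0 ≅ Z^3.

Now H_k = ker ∂_k / im ∂_{k+1}, so:

  H_0: rank C_0 − rank ∂_1 = 3 − 0 = 3, and there is no ∂_1, so H_0 = Z^3.

H_0 ≅ Z^3.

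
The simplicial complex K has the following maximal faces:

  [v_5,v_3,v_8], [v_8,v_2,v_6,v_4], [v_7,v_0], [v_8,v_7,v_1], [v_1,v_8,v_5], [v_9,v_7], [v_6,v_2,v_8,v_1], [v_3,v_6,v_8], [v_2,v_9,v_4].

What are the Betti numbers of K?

b_0 = 1, b_1 = 1, b_2 = 0, b_3 = 0.

Order the vertices as v_0 < v_1 < v_2 < v_3 < v_4 < v_5 < v_6 < v_7 < v_8 < v_9. Listing each simplex with vertices in this order, K has dimension 3 with simplices:

  0-simplices (10): [v_0], [v_1], [v_2], [v_3], [v_4], [v_5], [v_6], [v_7], [v_8], [v_9]
  1-simplices (20): (20 of them)
  2-simplices (12): (12 of them)
  3-simplices (2): [v_1,v_2,v_6,v_8], [v_2,v_4,v_6,v_8]

so the chain groups are C_0 ≅ Z^10, C_1 ≅ Z^20, C_2 ≅ Z^12, C_3 ≅ Z^2.

Boundary ∂_1: C_1 → C_0 sends each edge [p,q] (with p < q) to q − p. For instance
  ∂[v_2,v_4] = [v_4] − [v_2].
This gives a 10×20 integer matrix of rank 9; reducing to Smith normal form yields diagonal entries (1,1,1,1,1,1,1,1,1).

The boundary map ∂_2: C_2 → C_1 acts by ∂[p,q,r] = [q,r] − [p,r] + [p,q]. For instance
  ∂[v_2,v_4,v_8] = [v_4,v_8] − [v_2,v_8] + [v_2,v_4],
  ∂[v_2,v_4,v_6] = [v_4,v_6] − [v_2,v_6] + [v_2,v_4].
The resulting 20×12 matrix has rank 10, and its Smith normal form has invariant factors (1,1,1,1,1,1,1,1,1,1).

The boundary map ∂_3: C_3 → C_2 sends each 3-simplex σ to the alternating sum Σ_i (−1)^i (σ with its i-th vertex removed). For instance
  ∂[v_1,v_2,v_6,v_8] = [v_2,v_6,v_8] − [v_1,v_6,v_8] + [v_1,v_2,v_8] − [v_1,v_2,v_6],
  ∂[v_2,v_4,v_6,v_8] = [v_4,v_6,v_8] − [v_2,v_6,v_8] + [v_2,v_4,v_8] − [v_2,v_4,v_6].
The 12×2 boundary matrix has rank 2 and Smith normal form diag(1,1).

Computing H_k = (kernel of ∂_k) / (image of ∂_{k+1}):

  H_0: rank C_0 − rank ∂_1 = 10 − 9 = 1, and the invariant factors of ∂_1 are all 1, so H_0 ≅ Z.
  H_1: rank ker ∂_1 − rank ∂_2 = (20 − 9) − 10 = 1, and the invariant factors of ∂_2 are all 1, so H_1 ≅ Z.
  H_2: rank ker ∂_2 − rank ∂_3 = (12 − 10) − 2 = 0, and the invariant factors of ∂_3 are all 1, so H_2 ≅ 0.
  H_3: rank ker ∂_3 − rank ∂_4 = (2 − 2) − 0 = 0, and there is no ∂_4, so H_3 ≅ 0.

Hence the Betti numbers are b_0 = 1, b_1 = 1, b_2 = 0, b_3 = 0.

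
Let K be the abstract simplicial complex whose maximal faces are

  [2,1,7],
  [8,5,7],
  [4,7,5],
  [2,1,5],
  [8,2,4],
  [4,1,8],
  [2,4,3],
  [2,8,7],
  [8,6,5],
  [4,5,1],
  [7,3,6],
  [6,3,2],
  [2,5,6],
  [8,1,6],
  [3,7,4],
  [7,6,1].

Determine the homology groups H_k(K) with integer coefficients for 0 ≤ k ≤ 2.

H_0 ≅ Z,  H_1 ≅ Z^2,  H_2 ≅ Z.

Take the total order 1 < 2 < 3 < 4 < 5 < 6 < 7 < 8 on the vertex set. Then K (dimension 2) consists of the simplices:

  0-simplices (8): [1], [2], [3], [4], [5], [6], [7], [8]
  1-simplices (24): (24 of them)
  2-simplices (16): [1,2,5], [1,2,7], [1,4,5], [1,4,8], [1,6,7], [1,6,8], [2,3,4], [2,3,6], [2,4,8], [2,5,6], [2,7,8], [3,4,7], [3,6,7], [4,5,7], [5,6,8], [5,7,8]

so the chain groups are C_0 ≅ Z^8, C_1 ≅ Z^24, C_2 ≅ Z^16.

The boundary map ∂_1: C_1 → C_0 maps an edge to its endpoints' difference, ∂[p,q] = q − p.
As a 8×24 matrix over Z this has rank 7, with invariant factors (1,1,1,1,1,1,1).

Boundary ∂_2: C_2 → C_1 acts by ∂[p,q,r] = [q,r] − [p,r] + [p,q]. For instance
  ∂[2,4,8] = [4,8] − [2,8] + [2,4],
  ∂[1,6,8] = [6,8] − [1,8] + [1,6].
The 24×16 boundary matrix has rank 15 and Smith normal form diag(1,1,1,1,1,1,1,1,1,1,1,1,1,1,1).

Computing H_k = (kernel of ∂_k) / (image of ∂_{k+1}):

  H_0: rank C_0 − rank ∂_1 = 8 − 7 = 1, and the invariant factors of ∂_1 are all 1, so H_0 ≅ Z.
  H_1: rank ker ∂_1 − rank ∂_2 = (24 − 7) − 15 = 2, and the invariant factors of ∂_2 are all 1, so H_1 ≅ Z^2.
  H_2: rank ker ∂_2 − rank ∂_3 = (16 − 15) − 0 = 1, and there is no ∂_3, so H_2 ≅ Z.

As a check, the Euler characteristic is 8 − 24 + 16 = 0, which agrees with 1 − 2 + 1 = 0.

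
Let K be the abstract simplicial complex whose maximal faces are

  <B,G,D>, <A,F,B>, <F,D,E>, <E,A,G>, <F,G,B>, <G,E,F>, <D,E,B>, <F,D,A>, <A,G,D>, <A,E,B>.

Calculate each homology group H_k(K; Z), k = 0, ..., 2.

H_0 ≅ Z,  H_1 ≅ Z_2,  H_2 = 0.

Order the vertices as A < B < D < E < F < G. Listing each simplex with vertices in this order, K has dimension 2 with simplices:

  0-simplices (6): A, B, D, E, F, G
  1-simplices (15): AB, AD, AE, AF, AG, BD, BE, BF, BG, DE, DF, DG, EF, EG, FG
  2-simplices (10): ABE, ABF, ADF, ADG, AEG, BDE, BDG, BFG, DEF, EFG

Hence C_0 ≅ Z^6, C_1 ≅ Z^15, C_2 ≅ Z^10.

The boundary map ∂_1: C_1 → C_0 maps an edge to its endpoints' difference, ∂[p,q] = q − p. For instance
  ∂AD = D − A.
As a 6×15 matrix over Z this has rank 5, with invariant factors (1,1,1,1,1).

The boundary map ∂_2: C_2 → C_1 maps a triangle to the signed sum of its edges. For instance
  ∂ADF = DF − AF + AD,
  ∂ABE = BE − AE + AB.
The 15×10 boundary matrix has rank 10 and Smith normal form diag(1,1,1,1,1,1,1,1,1,2).

From H_k ≅ ker(∂_k) / im(∂_{k+1}) we obtain:

  H_0: rank C_0 − rank ∂_1 = 6 − 5 = 1, and the invariant factors of ∂_1 are all 1, so H_0 ≅ Z.
  H_1: rank ker ∂_1 − rank ∂_2 = (15 − 5) − 10 = 0, and ∂_2 has invariant factor 2 > 1, so H_1 ≅ Z_2.
  H_2: rank ker ∂_2 − rank ∂_3 = (10 − 10) − 0 = 0, and there is no ∂_3, so H_2 ≅ 0.

As a check, the Euler characteristic is 6 − 15 + 10 = 1, which agrees with 1 − 0 + 0 = 1.
(K is a triangulation of the real projective plane RP^2.)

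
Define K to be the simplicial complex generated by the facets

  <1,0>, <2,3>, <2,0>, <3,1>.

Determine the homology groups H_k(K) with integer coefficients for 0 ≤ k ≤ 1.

K has 4 vertices, 4 edges.
rank ∂_0 = 0, rank ∂_1 = 3 ⇒ b_0 = 4 − 0 − 3 = 1; all invariant factors of ∂_1 are 1 so no torsion. So H_0 ≅ Z.
rank ∂_1 = 3, rank ∂_2 = 0 ⇒ b_1 = 4 − 3 − 0 = 1. So H_1 ≅ Z.

H_0 = Z,  H_1 = Z.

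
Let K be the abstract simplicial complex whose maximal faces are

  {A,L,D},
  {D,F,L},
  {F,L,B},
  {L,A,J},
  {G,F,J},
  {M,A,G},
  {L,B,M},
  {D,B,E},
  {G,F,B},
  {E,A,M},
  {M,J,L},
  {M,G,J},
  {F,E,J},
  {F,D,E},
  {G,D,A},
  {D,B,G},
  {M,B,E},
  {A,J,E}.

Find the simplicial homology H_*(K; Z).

H_0 ≅ Z,  H_1 ≅ Z ⊕ Z/2,  H_2 = 0.

Order the vertices as A < B < D < E < F < G < J < L < M. Listing each simplex with vertices in this order, K has dimension 2 with simplices:

  0-simplices (9): A, B, D, E, F, G, J, L, M
  1-simplices (27): AD, AE, AG, AJ, AL, AM, BD, BE, BF, BG, BL, BM, DE, DF, DG, DL, EF, EJ, EM, FG, FJ, FL, GJ, GM, JL, JM, LM
  2-simplices (18): ADG, ADL, AEJ, AEM, AGM, AJL, BDE, BDG, BEM, BFG, BFL, BLM, DEF, DFL, EFJ, FGJ, GJM, JLM

giving chain groups C_0 ≅ Z^9, C_1 ≅ Z^27, C_2 ≅ Z^18.

∂_1: C_1 → C_0 sends each edge [p,q] (with p < q) to q − p. For instance
  ∂AL = L − A.
The 9×27 boundary matrix has rank 8 and Smith normal form diag(1,1,1,1,1,1,1,1).

∂_2: C_2 → C_1 sends each 2-simplex [p,q,r] to [q,r] − [p,r] + [p,q]. For instance
  ∂BFL = FL − BL + BF,
  ∂AGM = GM − AM + AG.
The 27×18 boundary matrix has rank 18 and Smith normal form diag(1,1,1,1,1,1,1,1,1,1,1,1,1,1,1,1,1,2).

Computing H_k = (kernel of ∂_k) / (image of ∂_{k+1}):

  H_0: rank C_0 − rank ∂_1 = 9 − 8 = 1, and the invariant factors of ∂_1 are all 1, so H_0 ≅ Z.
  H_1: rank ker ∂_1 − rank ∂_2 = (27 − 8) − 18 = 1, and ∂_2 has invariant factor 2 > 1, so H_1 ≅ Z ⊕ Z/2.
  H_2: rank ker ∂_2 − rank ∂_3 = (18 − 18) − 0 = 0, and there is no ∂_3, so H_2 ≅ 0.

(K is a triangulation of the Klein bottle.)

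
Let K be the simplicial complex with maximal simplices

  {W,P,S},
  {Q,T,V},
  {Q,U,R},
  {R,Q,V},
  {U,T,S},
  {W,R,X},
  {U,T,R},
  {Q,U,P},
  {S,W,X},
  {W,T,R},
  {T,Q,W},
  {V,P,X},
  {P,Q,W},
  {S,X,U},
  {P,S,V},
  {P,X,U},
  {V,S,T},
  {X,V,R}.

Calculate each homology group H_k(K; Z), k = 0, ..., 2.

H_0 ≅ Z,  H_1 ≅ Z × Z/2,  H_2 = 0.

Order the vertices as P < Q < R < S < T < U < V < W < X. Listing each simplex with vertices in this order, K has dimension 2 with simplices:

  0-simplices (9): P, Q, R, S, T, U, V, W, X
  1-simplices (27): PQ, PS, PU, PV, PW, PX, QR, QT, QU, QV, QW, RT, RU, RV, RW, RX, ST, SU, SV, SW, SX, TU, TV, TW, UX, VX, WX
  2-simplices (18): PQU, PQW, PSV, PSW, PUX, PVX, QRU, QRV, QTV, QTW, RTU, RTW, RVX, RWX, STU, STV, SUX, SWX

so the chain groups are C_0 ≅ Z^9, C_1 ≅ Z^27, C_2 ≅ Z^18.

Boundary ∂_1: C_1 → C_0 is given by ∂[p,q] = [q] − [p]. For instance
  ∂SW = W − S.
The 9×27 boundary matrix has rank 8 and Smith normal form diag(1,1,1,1,1,1,1,1).

Boundary ∂_2: C_2 → C_1 sends each 2-simplex [p,q,r] to [q,r] − [p,r] + [p,q]. For instance
  ∂RWX = WX − RX + RW,
  ∂PQW = QW − PW + PQ.
This gives a 27×18 integer matrix of rank 18; reducing to Smith normal form yields diagonal entries (1,1,1,1,1,1,1,1,1,1,1,1,1,1,1,1,1,2).

Reading off H_k = ker ∂_k / im ∂_{k+1}:

  H_0: rank C_0 − rank ∂_1 = 9 − 8 = 1, and the invariant factors of ∂_1 are all 1, so H_0 ≅ Z.
  H_1: rank ker ∂_1 − rank ∂_2 = (27 − 8) − 18 = 1, and ∂_2 has invariant factor 2 > 1, so H_1 ≅ Z × Z/2.
  H_2: rank ker ∂_2 − rank ∂_3 = (18 − 18) − 0 = 0, and there is no ∂_3, so H_2 ≅ 0.

(K is a triangulation of the Klein bottle.)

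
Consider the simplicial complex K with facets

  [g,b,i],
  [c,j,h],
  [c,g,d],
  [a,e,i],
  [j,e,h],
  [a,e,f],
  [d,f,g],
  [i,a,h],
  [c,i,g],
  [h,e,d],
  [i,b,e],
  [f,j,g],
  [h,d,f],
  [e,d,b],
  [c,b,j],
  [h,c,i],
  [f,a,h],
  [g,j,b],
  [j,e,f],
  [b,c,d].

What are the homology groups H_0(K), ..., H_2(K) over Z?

H_0 ≅ Z,  H_1 ≅ Z ⊕ Z_2,  H_2 = 0.

Take the total order a < b < c < d < e < f < g < h < i < j on the vertex set. Then K (dimension 2) consists of the simplices:

  0-simplices (10): a, b, c, d, e, f, g, h, i, j
  1-simplices (30): ae, af, ah, ai, bc, bd, be, bg, bi, bj, cd, cg, ch, ci, cj, de, df, dg, dh, ef, eh, ei, ej, fg, fh, fj, gi, gj, hi, hj
  2-simplices (20): aef, aei, afh, ahi, bcd, bcj, bde, bei, bgi, bgj, cdg, cgi, chi, chj, deh, dfg, dfh, efj, ehj, fgj

giving chain groups C_0 ≅ Z^10, C_1 ≅ Z^30, C_2 ≅ Z^20.

∂_1: C_1 → C_0 is given by ∂[p,q] = [q] − [p]. For instance
  ∂fh = h − f.
As a 10×30 matrix over Z this has rank 9, with invariant factors (1,1,1,1,1,1,1,1,1).

∂_2: C_2 → C_1 sends each 2-simplex [p,q,r] to [q,r] − [p,r] + [p,q]. For instance
  ∂bgj = gj − bj + bg,
  ∂afh = fh − ah + af.
As a 30×20 matrix over Z this has rank 20, with invariant factors (1,1,1,1,1,1,1,1,1,1,1,1,1,1,1,1,1,1,1,2).

From H_k ≅ ker(∂_k) / im(∂_{k+1}) we obtain:

  H_0: rank C_0 − rank ∂_1 = 10 − 9 = 1, and the invariant factors of ∂_1 are all 1, so H_0 ≅ Z.
  H_1: rank ker ∂_1 − rank ∂_2 = (30 − 9) − 20 = 1, and ∂_2 has invariant factor 2 > 1, so H_1 ≅ Z ⊕ Z_2.
  H_2: rank ker ∂_2 − rank ∂_3 = (20 − 20) − 0 = 0, and there is no ∂_3, so H_2 ≅ 0.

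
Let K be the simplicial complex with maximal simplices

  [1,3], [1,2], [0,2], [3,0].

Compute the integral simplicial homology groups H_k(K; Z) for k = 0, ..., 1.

H_0 = Z,  H_1 = Z.

K has 4 vertices, 4 edges.
rank ∂_0 = 0, rank ∂_1 = 3 ⇒ b_0 = 4 − 0 − 3 = 1; all invariant factors of ∂_1 are 1 so no torsion. So H_0 ≅ Z.
rank ∂_1 = 3, rank ∂_2 = 0 ⇒ b_1 = 4 − 3 − 0 = 1. So H_1 ≅ Z.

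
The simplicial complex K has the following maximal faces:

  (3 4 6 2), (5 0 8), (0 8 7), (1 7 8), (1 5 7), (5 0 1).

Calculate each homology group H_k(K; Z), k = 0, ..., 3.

Fix the vertex order 0 < 1 < 2 < 3 < 4 < 5 < 6 < 7 < 8 and write every simplex with vertices in increasing order. Then dim K = 3 and the simplices of K are:

  0-simplices (9): [0], [1], [2], [3], [4], [5], [6], [7], [8]
  1-simplices (16): [0,1], [0,5], [0,7], [0,8], [1,5], [1,7], [1,8], [2,3], [2,4], [2,6], [3,4], [3,6], [4,6], [5,7], [5,8], [7,8]
  2-simplices (9): [0,1,5], [0,5,8], [0,7,8], [1,5,7], [1,7,8], [2,3,4], [2,3,6], [2,4,6], [3,4,6]
  3-simplices (1): [2,3,4,6]

giving chain groups C_0 ≅ Z^9, C_1 ≅ Z^16, C_2 ≅ Z^9, C_3 ≅ Z^1.

∂_1: C_1 → C_0 sends each edge [p,q] (with p < q) to q − p. For instance
  ∂[0,1] = [1] − [0].
This gives a 9×16 integer matrix of rank 7; reducing to Smith normal form yields diagonal entries (1,1,1,1,1,1,1).

Boundary ∂_2: C_2 → C_1 maps a triangle to the signed sum of its edges. For instance
  ∂[2,3,4] = [3,4] − [2,4] + [2,3],
  ∂[3,4,6] = [4,6] − [3,6] + [3,4].
The 16×9 boundary matrix has rank 8 and Smith normal form diag(1,1,1,1,1,1,1,1).

∂_3: C_3 → C_2 sends each 3-simplex σ to the alternating sum Σ_i (−1)^i (σ with its i-th vertex removed). For instance
  ∂[2,3,4,6] = [3,4,6] − [2,4,6] + [2,3,6] − [2,3,4].
The resulting 9×1 matrix has rank 1, and its Smith normal form has invariant factors (1).

From H_k ≅ ker(∂_k) / im(∂_{k+1}) we obtain:

  H_0: rank C_0 − rank ∂_1 = 9 − 7 = 2, and the invariant factors of ∂_1 are all 1, so H_0 = Z^2.
  H_1: rank ker ∂_1 − rank ∂_2 = (16 − 7) − 8 = 1, and the invariant factors of ∂_2 are all 1, so H_1 = Z.
  H_2: rank ker ∂_2 − rank ∂_3 = (9 − 8) − 1 = 0, and the invariant factors of ∂_3 are all 1, so H_2 = 0.
  H_3: rank ker ∂_3 − rank ∂_4 = (1 − 1) − 0 = 0, and there is no ∂_4, so H_3 = 0.

H_0 = Z^2,  H_1 = Z,  H_2 = 0,  H_3 = 0.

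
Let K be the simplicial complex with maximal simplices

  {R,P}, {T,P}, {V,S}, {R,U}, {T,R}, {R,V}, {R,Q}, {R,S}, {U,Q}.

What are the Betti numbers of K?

b_0 = 1, b_1 = 3.

Order the vertices as P < Q < R < S < T < U < V. Listing each simplex with vertices in this order, K has dimension 1 with simplices:

  0-simplices (7): P, Q, R, S, T, U, V
  1-simplices (9): PR, PT, QR, QU, RS, RT, RU, RV, SV

Hence C_0 ≅ Z^7, C_1 ≅ Z^9.

∂_1: C_1 → C_0 is given by ∂[p,q] = [q] − [p]. For instance
  ∂SV = V − S.
As a 7×9 matrix over Z this has rank 6, with invariant factors (1,1,1,1,1,1).

Now H_k = ker ∂_k / im ∂_{k+1}, so:

  H_0: rank C_0 − rank ∂_1 = 7 − 6 = 1, and the invariant factors of ∂_1 are all 1, so H_0 ≅ Z.
  H_1: rank ker ∂_1 − rank ∂_2 = (9 − 6) − 0 = 3, and there is no ∂_2, so H_1 ≅ Z^3.

As a check, the Euler characteristic is 7 − 9 = -2, which agrees with 1 − 3 = -2.

Hence the Betti numbers are b_0 = 1, b_1 = 3.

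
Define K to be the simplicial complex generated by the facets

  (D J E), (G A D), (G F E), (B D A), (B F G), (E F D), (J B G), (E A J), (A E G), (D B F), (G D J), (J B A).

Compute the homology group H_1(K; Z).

Order the vertices as A < B < D < E < F < G < J. Listing each simplex with vertices in this order, K has dimension 2 with simplices:

  0-simplices (7): A, B, D, E, F, G, J
  1-simplices (18): AB, AD, AE, AG, AJ, BD, BF, BG, BJ, DE, DF, DG, DJ, EF, EG, EJ, FG, GJ
  2-simplices (12): ABD, ABJ, ADG, AEG, AEJ, BDF, BFG, BGJ, DEF, DEJ, DGJ, EFG

so the chain groups are C_0 ≅ Z^7, C_1 ≅ Z^18, C_2 ≅ Z^12.

The boundary map ∂_1: C_1 → C_0 is given by ∂[p,q] = [q] − [p].
The resulting 7×18 matrix has rank 6, and its Smith normal form has invariant factors (1,1,1,1,1,1).

∂_2: C_2 → C_1 sends each 2-simplex [p,q,r] to [q,r] − [p,r] + [p,q]. For instance
  ∂DEF = EF − DF + DE,
  ∂AEG = EG − AG + AE.
As a 18×12 matrix over Z this has rank 12, with invariant factors (1,1,1,1,1,1,1,1,1,1,1,2).

Reading off H_k = ker ∂_k / im ∂_{k+1}:

  H_1: rank ker ∂_1 − rank ∂_2 = (18 − 6) − 12 = 0, and ∂_2 has invariant factor 2 > 1, so H_1 = Z/2Z.

(K is a triangulation of the real projective plane RP^2.)

H_1 = Z/2Z.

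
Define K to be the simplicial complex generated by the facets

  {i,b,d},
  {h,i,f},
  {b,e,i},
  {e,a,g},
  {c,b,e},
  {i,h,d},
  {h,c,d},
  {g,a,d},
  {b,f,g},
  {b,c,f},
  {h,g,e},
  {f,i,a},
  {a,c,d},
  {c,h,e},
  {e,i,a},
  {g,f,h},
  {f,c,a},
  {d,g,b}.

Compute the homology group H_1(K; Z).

Order the vertices as a < b < c < d < e < f < g < h < i. Listing each simplex with vertices in this order, K has dimension 2 with simplices:

  0-simplices (9): a, b, c, d, e, f, g, h, i
  1-simplices (27): ac, ad, ae, af, ag, ai, bc, bd, be, bf, bg, bi, cd, ce, cf, ch, dg, dh, di, eg, eh, ei, fg, fh, fi, gh, hi
  2-simplices (18): acd, acf, adg, aeg, aei, afi, bce, bcf, bdg, bdi, bei, bfg, cdh, ceh, dhi, egh, fgh, fhi

so the chain groups are C_0 ≅ Z^9, C_1 ≅ Z^27, C_2 ≅ Z^18.

Boundary ∂_1: C_1 → C_0 is given by ∂[p,q] = [q] − [p]. For instance
  ∂fi = i − f.
As a 9×27 matrix over Z this has rank 8, with invariant factors (1,1,1,1,1,1,1,1).

∂_2: C_2 → C_1 acts by ∂[p,q,r] = [q,r] − [p,r] + [p,q]. For instance
  ∂acf = cf − af + ac,
  ∂cdh = dh − ch + cd.
This gives a 27×18 integer matrix of rank 17; reducing to Smith normal form yields diagonal entries (1,1,1,1,1,1,1,1,1,1,1,1,1,1,1,1,1).

Computing H_k = (kernel of ∂_k) / (image of ∂_{k+1}):

  H_1: rank ker ∂_1 − rank ∂_2 = (27 − 8) − 17 = 2, and the invariant factors of ∂_2 are all 1, so H_1 = Z^2.

(K is a triangulation of the torus T^2.)

H_1 = Z^2.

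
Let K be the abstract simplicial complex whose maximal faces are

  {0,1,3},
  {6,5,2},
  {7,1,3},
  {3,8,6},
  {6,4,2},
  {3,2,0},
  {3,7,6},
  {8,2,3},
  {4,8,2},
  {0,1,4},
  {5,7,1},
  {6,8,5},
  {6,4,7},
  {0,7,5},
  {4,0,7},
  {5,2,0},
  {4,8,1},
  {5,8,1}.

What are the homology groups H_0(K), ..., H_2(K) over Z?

Order the vertices as 0 < 1 < 2 < 3 < 4 < 5 < 6 < 7 < 8. Listing each simplex with vertices in this order, K has dimension 2 with simplices:

  0-simplices (9): [0], [1], [2], [3], [4], [5], [6], [7], [8]
  1-simplices (27): (27 of them)
  2-simplices (18): [0,1,3], [0,1,4], [0,2,3], [0,2,5], [0,4,7], [0,5,7], [1,3,7], [1,4,8], [1,5,7], [1,5,8], [2,3,8], [2,4,6], [2,4,8], [2,5,6], [3,6,7], [3,6,8], [4,6,7], [5,6,8]

so the chain groups are C_0 ≅ Z^9, C_1 ≅ Z^27, C_2 ≅ Z^18.

Boundary ∂_1: C_1 → C_0 sends each edge [p,q] (with p < q) to q − p.
As a 9×27 matrix over Z this has rank 8, with invariant factors (1,1,1,1,1,1,1,1).

Boundary ∂_2: C_2 → C_1 maps a triangle to the signed sum of its edges. For instance
  ∂[0,2,5] = [2,5] − [0,5] + [0,2],
  ∂[1,5,8] = [5,8] − [1,8] + [1,5].
This gives a 27×18 integer matrix of rank 18; reducing to Smith normal form yields diagonal entries (1,1,1,1,1,1,1,1,1,1,1,1,1,1,1,1,1,2).

From H_k ≅ ker(∂_k) / im(∂_{k+1}) we obtain:

  H_0: rank C_0 − rank ∂_1 = 9 − 8 = 1, and the invariant factors of ∂_1 are all 1, so H_0 ≅ Z.
  H_1: rank ker ∂_1 − rank ∂_2 = (27 − 8) − 18 = 1, and ∂_2 has invariant factor 2 > 1, so H_1 ≅ Z ⊕ Z/2.
  H_2: rank ker ∂_2 − rank ∂_3 = (18 − 18) − 0 = 0, and there is no ∂_3, so H_2 ≅ 0.

(K is a triangulation of the Klein bottle.)

H_0 = Z,  H_1 = Z ⊕ Z/2,  H_2 = 0.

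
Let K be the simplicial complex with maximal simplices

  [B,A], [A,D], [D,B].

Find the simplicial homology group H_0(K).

Take the total order A < B < D on the vertex set. Then K (dimension 1) consists of the simplices:

  0-simplices (3): A, B, D
  1-simplices (3): AB, AD, BD

so the chain groups are C_0 ≅ Z^3, C_1 ≅ Z^3.

Boundary ∂_1: C_1 → C_0 maps an edge to its endpoints' difference, ∂[p,q] = q − p. For instance
  ∂AB = B − A.
As a 3×3 matrix over Z this has rank 2, with invariant factors (1,1).

Computing H_k = (kernel of ∂_k) / (image of ∂_{k+1}):

  H_0: rank C_0 − rank ∂_1 = 3 − 2 = 1, and the invariant factors of ∂_1 are all 1, so H_0 = Z.

H_0 = Z.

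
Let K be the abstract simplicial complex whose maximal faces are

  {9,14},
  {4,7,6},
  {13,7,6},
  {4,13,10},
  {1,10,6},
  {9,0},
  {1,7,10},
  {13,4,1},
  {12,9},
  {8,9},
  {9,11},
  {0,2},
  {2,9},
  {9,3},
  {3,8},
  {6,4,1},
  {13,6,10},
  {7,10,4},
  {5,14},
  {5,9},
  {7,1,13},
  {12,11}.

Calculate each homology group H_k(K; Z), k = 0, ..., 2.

H_0 ≅ Z^2,  H_1 ≅ Z^4 ⊕ Z/2Z,  H_2 = 0.

Order the vertices as 0 < 1 < 2 < 3 < 4 < 5 < 6 < 7 < 8 < 9 < 10 < 11 < 12 < 13 < 14. Listing each simplex with vertices in this order, K has dimension 2 with simplices:

  0-simplices (15): [0], [1], [2], [3], [4], [5], [6], [7], [8], [9], [10], [11], [12], [13], [14]
  1-simplices (27): (27 of them)
  2-simplices (10): [1,4,6], [1,4,13], [1,6,10], [1,7,10], [1,7,13], [4,6,7], [4,7,10], [4,10,13], [6,7,13], [6,10,13]

so the chain groups are C_0 ≅ Z^15, C_1 ≅ Z^27, C_2 ≅ Z^10.

Boundary ∂_1: C_1 → C_0 maps an edge to its endpoints' difference, ∂[p,q] = q − p.
The resulting 15×27 matrix has rank 13, and its Smith normal form has invariant factors (1,1,1,1,1,1,1,1,1,1,1,1,1).

Boundary ∂_2: C_2 → C_1 maps a triangle to the signed sum of its edges. For instance
  ∂[1,7,10] = [7,10] − [1,10] + [1,7],
  ∂[6,7,13] = [7,13] − [6,13] + [6,7].
The resulting 27×10 matrix has rank 10, and its Smith normal form has invariant factors (1,1,1,1,1,1,1,1,1,2).

Reading off H_k = ker ∂_k / im ∂_{k+1}:

  H_0: rank C_0 − rank ∂_1 = 15 − 13 = 2, and the invariant factors of ∂_1 are all 1, so H_0 = Z^2.
  H_1: rank ker ∂_1 − rank ∂_2 = (27 − 13) − 10 = 4, and ∂_2 has invariant factor 2 > 1, so H_1 = Z^4 ⊕ Z/2Z.
  H_2: rank ker ∂_2 − rank ∂_3 = (10 − 10) − 0 = 0, and there is no ∂_3, so H_2 = 0.

(K is a triangulation of the disjoint union of the real projective plane RP^2 and a wedge of 4 circles.)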